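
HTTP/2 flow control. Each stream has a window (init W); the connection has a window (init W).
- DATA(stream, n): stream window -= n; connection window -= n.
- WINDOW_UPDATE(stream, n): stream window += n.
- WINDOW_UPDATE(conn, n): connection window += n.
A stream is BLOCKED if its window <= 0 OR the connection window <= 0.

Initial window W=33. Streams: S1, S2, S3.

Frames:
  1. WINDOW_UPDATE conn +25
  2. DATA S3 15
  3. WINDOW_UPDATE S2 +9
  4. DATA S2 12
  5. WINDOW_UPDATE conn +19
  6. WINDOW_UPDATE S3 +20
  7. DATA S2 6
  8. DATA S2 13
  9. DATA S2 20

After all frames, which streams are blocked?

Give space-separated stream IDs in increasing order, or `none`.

Op 1: conn=58 S1=33 S2=33 S3=33 blocked=[]
Op 2: conn=43 S1=33 S2=33 S3=18 blocked=[]
Op 3: conn=43 S1=33 S2=42 S3=18 blocked=[]
Op 4: conn=31 S1=33 S2=30 S3=18 blocked=[]
Op 5: conn=50 S1=33 S2=30 S3=18 blocked=[]
Op 6: conn=50 S1=33 S2=30 S3=38 blocked=[]
Op 7: conn=44 S1=33 S2=24 S3=38 blocked=[]
Op 8: conn=31 S1=33 S2=11 S3=38 blocked=[]
Op 9: conn=11 S1=33 S2=-9 S3=38 blocked=[2]

Answer: S2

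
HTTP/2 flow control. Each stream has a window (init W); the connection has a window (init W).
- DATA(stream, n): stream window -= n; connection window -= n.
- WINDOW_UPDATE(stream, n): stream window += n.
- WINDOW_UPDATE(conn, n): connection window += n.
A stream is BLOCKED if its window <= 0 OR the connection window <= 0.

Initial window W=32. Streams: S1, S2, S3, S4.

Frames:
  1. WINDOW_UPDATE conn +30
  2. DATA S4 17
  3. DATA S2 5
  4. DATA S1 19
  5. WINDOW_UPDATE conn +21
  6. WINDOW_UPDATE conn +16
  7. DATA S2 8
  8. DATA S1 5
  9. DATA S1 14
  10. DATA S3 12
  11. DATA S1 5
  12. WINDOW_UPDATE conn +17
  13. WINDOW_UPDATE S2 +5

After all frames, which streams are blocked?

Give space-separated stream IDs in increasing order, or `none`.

Answer: S1

Derivation:
Op 1: conn=62 S1=32 S2=32 S3=32 S4=32 blocked=[]
Op 2: conn=45 S1=32 S2=32 S3=32 S4=15 blocked=[]
Op 3: conn=40 S1=32 S2=27 S3=32 S4=15 blocked=[]
Op 4: conn=21 S1=13 S2=27 S3=32 S4=15 blocked=[]
Op 5: conn=42 S1=13 S2=27 S3=32 S4=15 blocked=[]
Op 6: conn=58 S1=13 S2=27 S3=32 S4=15 blocked=[]
Op 7: conn=50 S1=13 S2=19 S3=32 S4=15 blocked=[]
Op 8: conn=45 S1=8 S2=19 S3=32 S4=15 blocked=[]
Op 9: conn=31 S1=-6 S2=19 S3=32 S4=15 blocked=[1]
Op 10: conn=19 S1=-6 S2=19 S3=20 S4=15 blocked=[1]
Op 11: conn=14 S1=-11 S2=19 S3=20 S4=15 blocked=[1]
Op 12: conn=31 S1=-11 S2=19 S3=20 S4=15 blocked=[1]
Op 13: conn=31 S1=-11 S2=24 S3=20 S4=15 blocked=[1]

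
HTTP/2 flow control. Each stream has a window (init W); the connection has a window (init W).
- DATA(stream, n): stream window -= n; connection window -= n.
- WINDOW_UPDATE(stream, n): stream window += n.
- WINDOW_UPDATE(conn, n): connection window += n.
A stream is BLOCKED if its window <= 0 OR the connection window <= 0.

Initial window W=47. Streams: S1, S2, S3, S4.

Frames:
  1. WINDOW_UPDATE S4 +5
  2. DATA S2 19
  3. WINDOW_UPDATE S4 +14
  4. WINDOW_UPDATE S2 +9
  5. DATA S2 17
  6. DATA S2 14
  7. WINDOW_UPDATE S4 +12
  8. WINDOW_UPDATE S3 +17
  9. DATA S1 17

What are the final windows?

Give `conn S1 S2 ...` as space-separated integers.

Op 1: conn=47 S1=47 S2=47 S3=47 S4=52 blocked=[]
Op 2: conn=28 S1=47 S2=28 S3=47 S4=52 blocked=[]
Op 3: conn=28 S1=47 S2=28 S3=47 S4=66 blocked=[]
Op 4: conn=28 S1=47 S2=37 S3=47 S4=66 blocked=[]
Op 5: conn=11 S1=47 S2=20 S3=47 S4=66 blocked=[]
Op 6: conn=-3 S1=47 S2=6 S3=47 S4=66 blocked=[1, 2, 3, 4]
Op 7: conn=-3 S1=47 S2=6 S3=47 S4=78 blocked=[1, 2, 3, 4]
Op 8: conn=-3 S1=47 S2=6 S3=64 S4=78 blocked=[1, 2, 3, 4]
Op 9: conn=-20 S1=30 S2=6 S3=64 S4=78 blocked=[1, 2, 3, 4]

Answer: -20 30 6 64 78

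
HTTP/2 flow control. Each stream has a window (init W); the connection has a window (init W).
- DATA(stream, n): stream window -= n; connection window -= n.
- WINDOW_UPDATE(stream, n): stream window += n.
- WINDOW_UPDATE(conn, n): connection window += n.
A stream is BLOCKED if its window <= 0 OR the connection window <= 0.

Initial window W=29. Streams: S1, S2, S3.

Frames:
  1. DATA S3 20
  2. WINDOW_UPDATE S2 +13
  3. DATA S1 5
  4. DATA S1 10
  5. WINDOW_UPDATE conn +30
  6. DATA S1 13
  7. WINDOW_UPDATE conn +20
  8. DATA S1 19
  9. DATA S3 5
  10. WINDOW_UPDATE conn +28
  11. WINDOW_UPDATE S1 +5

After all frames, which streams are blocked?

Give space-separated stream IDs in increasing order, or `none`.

Op 1: conn=9 S1=29 S2=29 S3=9 blocked=[]
Op 2: conn=9 S1=29 S2=42 S3=9 blocked=[]
Op 3: conn=4 S1=24 S2=42 S3=9 blocked=[]
Op 4: conn=-6 S1=14 S2=42 S3=9 blocked=[1, 2, 3]
Op 5: conn=24 S1=14 S2=42 S3=9 blocked=[]
Op 6: conn=11 S1=1 S2=42 S3=9 blocked=[]
Op 7: conn=31 S1=1 S2=42 S3=9 blocked=[]
Op 8: conn=12 S1=-18 S2=42 S3=9 blocked=[1]
Op 9: conn=7 S1=-18 S2=42 S3=4 blocked=[1]
Op 10: conn=35 S1=-18 S2=42 S3=4 blocked=[1]
Op 11: conn=35 S1=-13 S2=42 S3=4 blocked=[1]

Answer: S1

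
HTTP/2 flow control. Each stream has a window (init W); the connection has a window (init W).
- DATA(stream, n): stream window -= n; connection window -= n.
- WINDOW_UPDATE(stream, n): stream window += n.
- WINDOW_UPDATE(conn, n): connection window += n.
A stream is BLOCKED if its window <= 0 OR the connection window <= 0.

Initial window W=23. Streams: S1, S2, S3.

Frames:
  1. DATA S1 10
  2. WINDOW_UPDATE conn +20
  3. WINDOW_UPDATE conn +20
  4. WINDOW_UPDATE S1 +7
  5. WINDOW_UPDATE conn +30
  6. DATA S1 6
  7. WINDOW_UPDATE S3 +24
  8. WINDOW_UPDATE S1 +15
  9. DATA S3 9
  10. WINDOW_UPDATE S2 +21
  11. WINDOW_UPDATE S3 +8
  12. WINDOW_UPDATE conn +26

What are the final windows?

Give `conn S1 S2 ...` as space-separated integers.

Op 1: conn=13 S1=13 S2=23 S3=23 blocked=[]
Op 2: conn=33 S1=13 S2=23 S3=23 blocked=[]
Op 3: conn=53 S1=13 S2=23 S3=23 blocked=[]
Op 4: conn=53 S1=20 S2=23 S3=23 blocked=[]
Op 5: conn=83 S1=20 S2=23 S3=23 blocked=[]
Op 6: conn=77 S1=14 S2=23 S3=23 blocked=[]
Op 7: conn=77 S1=14 S2=23 S3=47 blocked=[]
Op 8: conn=77 S1=29 S2=23 S3=47 blocked=[]
Op 9: conn=68 S1=29 S2=23 S3=38 blocked=[]
Op 10: conn=68 S1=29 S2=44 S3=38 blocked=[]
Op 11: conn=68 S1=29 S2=44 S3=46 blocked=[]
Op 12: conn=94 S1=29 S2=44 S3=46 blocked=[]

Answer: 94 29 44 46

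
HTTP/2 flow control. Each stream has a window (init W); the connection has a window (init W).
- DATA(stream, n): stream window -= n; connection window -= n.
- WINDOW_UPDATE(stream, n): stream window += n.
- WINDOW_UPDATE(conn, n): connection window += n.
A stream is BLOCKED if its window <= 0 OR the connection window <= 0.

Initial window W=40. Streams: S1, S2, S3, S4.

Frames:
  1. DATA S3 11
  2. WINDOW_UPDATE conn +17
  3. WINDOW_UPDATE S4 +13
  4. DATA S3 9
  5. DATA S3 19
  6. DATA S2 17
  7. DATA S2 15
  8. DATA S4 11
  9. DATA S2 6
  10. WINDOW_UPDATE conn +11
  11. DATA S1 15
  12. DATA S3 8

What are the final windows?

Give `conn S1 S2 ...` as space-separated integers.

Op 1: conn=29 S1=40 S2=40 S3=29 S4=40 blocked=[]
Op 2: conn=46 S1=40 S2=40 S3=29 S4=40 blocked=[]
Op 3: conn=46 S1=40 S2=40 S3=29 S4=53 blocked=[]
Op 4: conn=37 S1=40 S2=40 S3=20 S4=53 blocked=[]
Op 5: conn=18 S1=40 S2=40 S3=1 S4=53 blocked=[]
Op 6: conn=1 S1=40 S2=23 S3=1 S4=53 blocked=[]
Op 7: conn=-14 S1=40 S2=8 S3=1 S4=53 blocked=[1, 2, 3, 4]
Op 8: conn=-25 S1=40 S2=8 S3=1 S4=42 blocked=[1, 2, 3, 4]
Op 9: conn=-31 S1=40 S2=2 S3=1 S4=42 blocked=[1, 2, 3, 4]
Op 10: conn=-20 S1=40 S2=2 S3=1 S4=42 blocked=[1, 2, 3, 4]
Op 11: conn=-35 S1=25 S2=2 S3=1 S4=42 blocked=[1, 2, 3, 4]
Op 12: conn=-43 S1=25 S2=2 S3=-7 S4=42 blocked=[1, 2, 3, 4]

Answer: -43 25 2 -7 42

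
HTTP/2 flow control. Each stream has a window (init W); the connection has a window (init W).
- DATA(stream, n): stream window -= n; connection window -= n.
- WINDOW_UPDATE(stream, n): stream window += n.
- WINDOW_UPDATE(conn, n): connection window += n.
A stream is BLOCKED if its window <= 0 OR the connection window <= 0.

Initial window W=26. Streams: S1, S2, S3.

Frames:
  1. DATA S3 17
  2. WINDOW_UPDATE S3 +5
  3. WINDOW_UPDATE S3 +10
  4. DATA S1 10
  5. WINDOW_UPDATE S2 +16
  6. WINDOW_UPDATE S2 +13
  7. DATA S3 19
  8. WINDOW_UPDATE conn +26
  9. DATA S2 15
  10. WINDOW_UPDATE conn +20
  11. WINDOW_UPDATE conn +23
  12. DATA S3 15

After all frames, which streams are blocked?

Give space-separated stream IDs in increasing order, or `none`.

Op 1: conn=9 S1=26 S2=26 S3=9 blocked=[]
Op 2: conn=9 S1=26 S2=26 S3=14 blocked=[]
Op 3: conn=9 S1=26 S2=26 S3=24 blocked=[]
Op 4: conn=-1 S1=16 S2=26 S3=24 blocked=[1, 2, 3]
Op 5: conn=-1 S1=16 S2=42 S3=24 blocked=[1, 2, 3]
Op 6: conn=-1 S1=16 S2=55 S3=24 blocked=[1, 2, 3]
Op 7: conn=-20 S1=16 S2=55 S3=5 blocked=[1, 2, 3]
Op 8: conn=6 S1=16 S2=55 S3=5 blocked=[]
Op 9: conn=-9 S1=16 S2=40 S3=5 blocked=[1, 2, 3]
Op 10: conn=11 S1=16 S2=40 S3=5 blocked=[]
Op 11: conn=34 S1=16 S2=40 S3=5 blocked=[]
Op 12: conn=19 S1=16 S2=40 S3=-10 blocked=[3]

Answer: S3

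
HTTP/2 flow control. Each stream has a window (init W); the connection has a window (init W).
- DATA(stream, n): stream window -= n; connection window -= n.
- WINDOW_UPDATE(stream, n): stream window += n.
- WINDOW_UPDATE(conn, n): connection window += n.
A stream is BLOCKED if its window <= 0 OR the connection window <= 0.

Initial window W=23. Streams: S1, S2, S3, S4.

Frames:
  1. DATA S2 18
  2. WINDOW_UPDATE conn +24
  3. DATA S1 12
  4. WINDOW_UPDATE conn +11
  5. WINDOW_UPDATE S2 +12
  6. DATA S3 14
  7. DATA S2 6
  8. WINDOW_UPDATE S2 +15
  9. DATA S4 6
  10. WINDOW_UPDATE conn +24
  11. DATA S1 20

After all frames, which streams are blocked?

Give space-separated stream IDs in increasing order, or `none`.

Answer: S1

Derivation:
Op 1: conn=5 S1=23 S2=5 S3=23 S4=23 blocked=[]
Op 2: conn=29 S1=23 S2=5 S3=23 S4=23 blocked=[]
Op 3: conn=17 S1=11 S2=5 S3=23 S4=23 blocked=[]
Op 4: conn=28 S1=11 S2=5 S3=23 S4=23 blocked=[]
Op 5: conn=28 S1=11 S2=17 S3=23 S4=23 blocked=[]
Op 6: conn=14 S1=11 S2=17 S3=9 S4=23 blocked=[]
Op 7: conn=8 S1=11 S2=11 S3=9 S4=23 blocked=[]
Op 8: conn=8 S1=11 S2=26 S3=9 S4=23 blocked=[]
Op 9: conn=2 S1=11 S2=26 S3=9 S4=17 blocked=[]
Op 10: conn=26 S1=11 S2=26 S3=9 S4=17 blocked=[]
Op 11: conn=6 S1=-9 S2=26 S3=9 S4=17 blocked=[1]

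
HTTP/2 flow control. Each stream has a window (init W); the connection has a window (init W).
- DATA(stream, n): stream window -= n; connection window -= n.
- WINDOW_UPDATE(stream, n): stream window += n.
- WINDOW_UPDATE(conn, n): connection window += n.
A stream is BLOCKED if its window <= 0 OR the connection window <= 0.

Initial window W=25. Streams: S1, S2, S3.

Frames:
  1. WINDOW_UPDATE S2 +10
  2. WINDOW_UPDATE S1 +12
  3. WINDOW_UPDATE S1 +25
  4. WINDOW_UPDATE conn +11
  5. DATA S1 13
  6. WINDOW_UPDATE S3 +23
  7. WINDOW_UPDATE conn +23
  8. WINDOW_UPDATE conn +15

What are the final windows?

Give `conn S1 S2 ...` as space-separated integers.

Answer: 61 49 35 48

Derivation:
Op 1: conn=25 S1=25 S2=35 S3=25 blocked=[]
Op 2: conn=25 S1=37 S2=35 S3=25 blocked=[]
Op 3: conn=25 S1=62 S2=35 S3=25 blocked=[]
Op 4: conn=36 S1=62 S2=35 S3=25 blocked=[]
Op 5: conn=23 S1=49 S2=35 S3=25 blocked=[]
Op 6: conn=23 S1=49 S2=35 S3=48 blocked=[]
Op 7: conn=46 S1=49 S2=35 S3=48 blocked=[]
Op 8: conn=61 S1=49 S2=35 S3=48 blocked=[]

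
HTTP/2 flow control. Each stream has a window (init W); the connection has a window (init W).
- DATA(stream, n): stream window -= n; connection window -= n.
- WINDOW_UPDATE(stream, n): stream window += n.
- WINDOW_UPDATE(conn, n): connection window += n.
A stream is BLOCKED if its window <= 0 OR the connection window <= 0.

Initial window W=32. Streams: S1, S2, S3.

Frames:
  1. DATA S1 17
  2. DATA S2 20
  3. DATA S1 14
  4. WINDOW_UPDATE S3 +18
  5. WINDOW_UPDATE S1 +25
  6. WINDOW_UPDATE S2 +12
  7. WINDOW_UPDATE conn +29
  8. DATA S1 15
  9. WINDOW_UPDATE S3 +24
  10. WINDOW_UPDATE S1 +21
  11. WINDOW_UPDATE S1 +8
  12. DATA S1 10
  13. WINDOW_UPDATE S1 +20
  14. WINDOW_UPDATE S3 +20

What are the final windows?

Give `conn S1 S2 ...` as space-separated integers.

Op 1: conn=15 S1=15 S2=32 S3=32 blocked=[]
Op 2: conn=-5 S1=15 S2=12 S3=32 blocked=[1, 2, 3]
Op 3: conn=-19 S1=1 S2=12 S3=32 blocked=[1, 2, 3]
Op 4: conn=-19 S1=1 S2=12 S3=50 blocked=[1, 2, 3]
Op 5: conn=-19 S1=26 S2=12 S3=50 blocked=[1, 2, 3]
Op 6: conn=-19 S1=26 S2=24 S3=50 blocked=[1, 2, 3]
Op 7: conn=10 S1=26 S2=24 S3=50 blocked=[]
Op 8: conn=-5 S1=11 S2=24 S3=50 blocked=[1, 2, 3]
Op 9: conn=-5 S1=11 S2=24 S3=74 blocked=[1, 2, 3]
Op 10: conn=-5 S1=32 S2=24 S3=74 blocked=[1, 2, 3]
Op 11: conn=-5 S1=40 S2=24 S3=74 blocked=[1, 2, 3]
Op 12: conn=-15 S1=30 S2=24 S3=74 blocked=[1, 2, 3]
Op 13: conn=-15 S1=50 S2=24 S3=74 blocked=[1, 2, 3]
Op 14: conn=-15 S1=50 S2=24 S3=94 blocked=[1, 2, 3]

Answer: -15 50 24 94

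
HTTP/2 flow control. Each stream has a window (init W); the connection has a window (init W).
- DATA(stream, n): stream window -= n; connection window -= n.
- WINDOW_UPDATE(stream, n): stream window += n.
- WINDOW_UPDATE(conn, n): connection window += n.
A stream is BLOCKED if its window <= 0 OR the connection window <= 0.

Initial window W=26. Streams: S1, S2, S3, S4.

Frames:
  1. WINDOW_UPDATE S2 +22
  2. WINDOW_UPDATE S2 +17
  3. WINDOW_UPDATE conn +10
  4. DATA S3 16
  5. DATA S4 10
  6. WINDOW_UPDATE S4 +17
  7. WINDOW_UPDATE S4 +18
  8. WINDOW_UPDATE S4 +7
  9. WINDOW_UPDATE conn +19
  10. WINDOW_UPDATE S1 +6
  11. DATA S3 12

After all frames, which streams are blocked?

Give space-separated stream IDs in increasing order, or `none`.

Answer: S3

Derivation:
Op 1: conn=26 S1=26 S2=48 S3=26 S4=26 blocked=[]
Op 2: conn=26 S1=26 S2=65 S3=26 S4=26 blocked=[]
Op 3: conn=36 S1=26 S2=65 S3=26 S4=26 blocked=[]
Op 4: conn=20 S1=26 S2=65 S3=10 S4=26 blocked=[]
Op 5: conn=10 S1=26 S2=65 S3=10 S4=16 blocked=[]
Op 6: conn=10 S1=26 S2=65 S3=10 S4=33 blocked=[]
Op 7: conn=10 S1=26 S2=65 S3=10 S4=51 blocked=[]
Op 8: conn=10 S1=26 S2=65 S3=10 S4=58 blocked=[]
Op 9: conn=29 S1=26 S2=65 S3=10 S4=58 blocked=[]
Op 10: conn=29 S1=32 S2=65 S3=10 S4=58 blocked=[]
Op 11: conn=17 S1=32 S2=65 S3=-2 S4=58 blocked=[3]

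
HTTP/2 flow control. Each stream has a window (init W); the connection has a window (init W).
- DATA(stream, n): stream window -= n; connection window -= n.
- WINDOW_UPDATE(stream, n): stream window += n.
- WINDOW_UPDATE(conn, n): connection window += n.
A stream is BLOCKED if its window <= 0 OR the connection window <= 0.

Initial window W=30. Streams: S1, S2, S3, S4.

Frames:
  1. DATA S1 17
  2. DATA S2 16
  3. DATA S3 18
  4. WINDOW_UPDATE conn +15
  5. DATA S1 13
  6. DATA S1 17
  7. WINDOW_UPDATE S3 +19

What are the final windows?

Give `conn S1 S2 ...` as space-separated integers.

Op 1: conn=13 S1=13 S2=30 S3=30 S4=30 blocked=[]
Op 2: conn=-3 S1=13 S2=14 S3=30 S4=30 blocked=[1, 2, 3, 4]
Op 3: conn=-21 S1=13 S2=14 S3=12 S4=30 blocked=[1, 2, 3, 4]
Op 4: conn=-6 S1=13 S2=14 S3=12 S4=30 blocked=[1, 2, 3, 4]
Op 5: conn=-19 S1=0 S2=14 S3=12 S4=30 blocked=[1, 2, 3, 4]
Op 6: conn=-36 S1=-17 S2=14 S3=12 S4=30 blocked=[1, 2, 3, 4]
Op 7: conn=-36 S1=-17 S2=14 S3=31 S4=30 blocked=[1, 2, 3, 4]

Answer: -36 -17 14 31 30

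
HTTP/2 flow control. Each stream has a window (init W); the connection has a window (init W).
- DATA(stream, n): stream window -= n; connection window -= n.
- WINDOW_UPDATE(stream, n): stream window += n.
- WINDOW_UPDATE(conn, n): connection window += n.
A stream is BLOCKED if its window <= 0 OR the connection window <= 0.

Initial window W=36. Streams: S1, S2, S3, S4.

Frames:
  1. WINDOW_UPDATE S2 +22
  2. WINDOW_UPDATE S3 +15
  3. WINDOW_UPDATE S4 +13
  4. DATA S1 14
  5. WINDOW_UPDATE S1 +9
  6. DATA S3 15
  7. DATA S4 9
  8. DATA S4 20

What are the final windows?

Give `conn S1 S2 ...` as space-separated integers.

Op 1: conn=36 S1=36 S2=58 S3=36 S4=36 blocked=[]
Op 2: conn=36 S1=36 S2=58 S3=51 S4=36 blocked=[]
Op 3: conn=36 S1=36 S2=58 S3=51 S4=49 blocked=[]
Op 4: conn=22 S1=22 S2=58 S3=51 S4=49 blocked=[]
Op 5: conn=22 S1=31 S2=58 S3=51 S4=49 blocked=[]
Op 6: conn=7 S1=31 S2=58 S3=36 S4=49 blocked=[]
Op 7: conn=-2 S1=31 S2=58 S3=36 S4=40 blocked=[1, 2, 3, 4]
Op 8: conn=-22 S1=31 S2=58 S3=36 S4=20 blocked=[1, 2, 3, 4]

Answer: -22 31 58 36 20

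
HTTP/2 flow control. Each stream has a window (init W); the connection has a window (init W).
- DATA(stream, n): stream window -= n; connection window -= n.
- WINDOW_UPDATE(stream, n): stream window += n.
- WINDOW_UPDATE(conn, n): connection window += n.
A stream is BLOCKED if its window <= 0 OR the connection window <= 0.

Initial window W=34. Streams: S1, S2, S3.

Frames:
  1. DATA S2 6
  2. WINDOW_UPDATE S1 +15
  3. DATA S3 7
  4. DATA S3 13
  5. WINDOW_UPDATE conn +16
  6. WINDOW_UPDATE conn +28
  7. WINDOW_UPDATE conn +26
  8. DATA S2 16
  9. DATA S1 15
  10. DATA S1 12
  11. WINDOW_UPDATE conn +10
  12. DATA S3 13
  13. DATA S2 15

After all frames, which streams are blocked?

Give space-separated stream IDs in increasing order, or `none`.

Answer: S2

Derivation:
Op 1: conn=28 S1=34 S2=28 S3=34 blocked=[]
Op 2: conn=28 S1=49 S2=28 S3=34 blocked=[]
Op 3: conn=21 S1=49 S2=28 S3=27 blocked=[]
Op 4: conn=8 S1=49 S2=28 S3=14 blocked=[]
Op 5: conn=24 S1=49 S2=28 S3=14 blocked=[]
Op 6: conn=52 S1=49 S2=28 S3=14 blocked=[]
Op 7: conn=78 S1=49 S2=28 S3=14 blocked=[]
Op 8: conn=62 S1=49 S2=12 S3=14 blocked=[]
Op 9: conn=47 S1=34 S2=12 S3=14 blocked=[]
Op 10: conn=35 S1=22 S2=12 S3=14 blocked=[]
Op 11: conn=45 S1=22 S2=12 S3=14 blocked=[]
Op 12: conn=32 S1=22 S2=12 S3=1 blocked=[]
Op 13: conn=17 S1=22 S2=-3 S3=1 blocked=[2]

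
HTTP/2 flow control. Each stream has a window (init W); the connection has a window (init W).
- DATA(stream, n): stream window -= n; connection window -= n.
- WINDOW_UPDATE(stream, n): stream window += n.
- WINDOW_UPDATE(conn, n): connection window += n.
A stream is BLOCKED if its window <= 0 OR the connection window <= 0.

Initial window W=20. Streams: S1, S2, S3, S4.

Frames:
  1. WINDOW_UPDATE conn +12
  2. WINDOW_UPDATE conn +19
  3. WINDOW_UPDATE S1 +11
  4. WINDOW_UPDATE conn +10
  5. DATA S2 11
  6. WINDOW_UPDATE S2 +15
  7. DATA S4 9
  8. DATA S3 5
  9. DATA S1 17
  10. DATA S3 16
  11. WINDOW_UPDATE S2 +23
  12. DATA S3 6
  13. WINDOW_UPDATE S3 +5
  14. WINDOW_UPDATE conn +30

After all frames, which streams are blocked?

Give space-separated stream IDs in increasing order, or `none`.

Op 1: conn=32 S1=20 S2=20 S3=20 S4=20 blocked=[]
Op 2: conn=51 S1=20 S2=20 S3=20 S4=20 blocked=[]
Op 3: conn=51 S1=31 S2=20 S3=20 S4=20 blocked=[]
Op 4: conn=61 S1=31 S2=20 S3=20 S4=20 blocked=[]
Op 5: conn=50 S1=31 S2=9 S3=20 S4=20 blocked=[]
Op 6: conn=50 S1=31 S2=24 S3=20 S4=20 blocked=[]
Op 7: conn=41 S1=31 S2=24 S3=20 S4=11 blocked=[]
Op 8: conn=36 S1=31 S2=24 S3=15 S4=11 blocked=[]
Op 9: conn=19 S1=14 S2=24 S3=15 S4=11 blocked=[]
Op 10: conn=3 S1=14 S2=24 S3=-1 S4=11 blocked=[3]
Op 11: conn=3 S1=14 S2=47 S3=-1 S4=11 blocked=[3]
Op 12: conn=-3 S1=14 S2=47 S3=-7 S4=11 blocked=[1, 2, 3, 4]
Op 13: conn=-3 S1=14 S2=47 S3=-2 S4=11 blocked=[1, 2, 3, 4]
Op 14: conn=27 S1=14 S2=47 S3=-2 S4=11 blocked=[3]

Answer: S3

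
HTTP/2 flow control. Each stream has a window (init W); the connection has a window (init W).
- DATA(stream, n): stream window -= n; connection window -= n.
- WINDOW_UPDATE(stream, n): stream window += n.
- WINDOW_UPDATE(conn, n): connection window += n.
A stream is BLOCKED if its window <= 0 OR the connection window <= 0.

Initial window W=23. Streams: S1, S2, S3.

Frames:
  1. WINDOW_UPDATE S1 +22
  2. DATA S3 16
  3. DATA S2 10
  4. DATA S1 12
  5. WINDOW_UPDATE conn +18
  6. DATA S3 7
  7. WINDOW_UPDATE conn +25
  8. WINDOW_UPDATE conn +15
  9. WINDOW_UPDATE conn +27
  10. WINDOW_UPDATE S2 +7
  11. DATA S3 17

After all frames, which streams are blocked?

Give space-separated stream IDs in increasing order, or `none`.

Answer: S3

Derivation:
Op 1: conn=23 S1=45 S2=23 S3=23 blocked=[]
Op 2: conn=7 S1=45 S2=23 S3=7 blocked=[]
Op 3: conn=-3 S1=45 S2=13 S3=7 blocked=[1, 2, 3]
Op 4: conn=-15 S1=33 S2=13 S3=7 blocked=[1, 2, 3]
Op 5: conn=3 S1=33 S2=13 S3=7 blocked=[]
Op 6: conn=-4 S1=33 S2=13 S3=0 blocked=[1, 2, 3]
Op 7: conn=21 S1=33 S2=13 S3=0 blocked=[3]
Op 8: conn=36 S1=33 S2=13 S3=0 blocked=[3]
Op 9: conn=63 S1=33 S2=13 S3=0 blocked=[3]
Op 10: conn=63 S1=33 S2=20 S3=0 blocked=[3]
Op 11: conn=46 S1=33 S2=20 S3=-17 blocked=[3]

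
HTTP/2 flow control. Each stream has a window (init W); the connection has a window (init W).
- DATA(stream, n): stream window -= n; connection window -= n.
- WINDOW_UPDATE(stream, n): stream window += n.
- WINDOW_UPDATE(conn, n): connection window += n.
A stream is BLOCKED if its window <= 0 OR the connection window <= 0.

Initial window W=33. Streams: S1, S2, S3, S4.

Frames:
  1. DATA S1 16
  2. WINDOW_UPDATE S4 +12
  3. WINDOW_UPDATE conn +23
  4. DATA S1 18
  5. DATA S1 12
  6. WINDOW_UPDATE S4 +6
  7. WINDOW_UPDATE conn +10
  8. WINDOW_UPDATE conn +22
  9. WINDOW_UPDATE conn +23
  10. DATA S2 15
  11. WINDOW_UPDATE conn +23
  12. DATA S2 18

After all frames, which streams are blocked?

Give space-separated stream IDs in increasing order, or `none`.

Answer: S1 S2

Derivation:
Op 1: conn=17 S1=17 S2=33 S3=33 S4=33 blocked=[]
Op 2: conn=17 S1=17 S2=33 S3=33 S4=45 blocked=[]
Op 3: conn=40 S1=17 S2=33 S3=33 S4=45 blocked=[]
Op 4: conn=22 S1=-1 S2=33 S3=33 S4=45 blocked=[1]
Op 5: conn=10 S1=-13 S2=33 S3=33 S4=45 blocked=[1]
Op 6: conn=10 S1=-13 S2=33 S3=33 S4=51 blocked=[1]
Op 7: conn=20 S1=-13 S2=33 S3=33 S4=51 blocked=[1]
Op 8: conn=42 S1=-13 S2=33 S3=33 S4=51 blocked=[1]
Op 9: conn=65 S1=-13 S2=33 S3=33 S4=51 blocked=[1]
Op 10: conn=50 S1=-13 S2=18 S3=33 S4=51 blocked=[1]
Op 11: conn=73 S1=-13 S2=18 S3=33 S4=51 blocked=[1]
Op 12: conn=55 S1=-13 S2=0 S3=33 S4=51 blocked=[1, 2]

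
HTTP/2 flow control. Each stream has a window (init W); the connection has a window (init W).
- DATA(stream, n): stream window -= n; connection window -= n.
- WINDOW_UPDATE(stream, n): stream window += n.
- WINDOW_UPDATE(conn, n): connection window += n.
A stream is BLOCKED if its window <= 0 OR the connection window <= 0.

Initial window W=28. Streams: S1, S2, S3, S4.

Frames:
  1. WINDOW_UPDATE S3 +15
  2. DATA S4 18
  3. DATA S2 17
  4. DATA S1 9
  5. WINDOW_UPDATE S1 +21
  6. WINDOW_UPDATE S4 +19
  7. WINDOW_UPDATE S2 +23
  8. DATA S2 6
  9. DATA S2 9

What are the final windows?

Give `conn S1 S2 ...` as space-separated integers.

Op 1: conn=28 S1=28 S2=28 S3=43 S4=28 blocked=[]
Op 2: conn=10 S1=28 S2=28 S3=43 S4=10 blocked=[]
Op 3: conn=-7 S1=28 S2=11 S3=43 S4=10 blocked=[1, 2, 3, 4]
Op 4: conn=-16 S1=19 S2=11 S3=43 S4=10 blocked=[1, 2, 3, 4]
Op 5: conn=-16 S1=40 S2=11 S3=43 S4=10 blocked=[1, 2, 3, 4]
Op 6: conn=-16 S1=40 S2=11 S3=43 S4=29 blocked=[1, 2, 3, 4]
Op 7: conn=-16 S1=40 S2=34 S3=43 S4=29 blocked=[1, 2, 3, 4]
Op 8: conn=-22 S1=40 S2=28 S3=43 S4=29 blocked=[1, 2, 3, 4]
Op 9: conn=-31 S1=40 S2=19 S3=43 S4=29 blocked=[1, 2, 3, 4]

Answer: -31 40 19 43 29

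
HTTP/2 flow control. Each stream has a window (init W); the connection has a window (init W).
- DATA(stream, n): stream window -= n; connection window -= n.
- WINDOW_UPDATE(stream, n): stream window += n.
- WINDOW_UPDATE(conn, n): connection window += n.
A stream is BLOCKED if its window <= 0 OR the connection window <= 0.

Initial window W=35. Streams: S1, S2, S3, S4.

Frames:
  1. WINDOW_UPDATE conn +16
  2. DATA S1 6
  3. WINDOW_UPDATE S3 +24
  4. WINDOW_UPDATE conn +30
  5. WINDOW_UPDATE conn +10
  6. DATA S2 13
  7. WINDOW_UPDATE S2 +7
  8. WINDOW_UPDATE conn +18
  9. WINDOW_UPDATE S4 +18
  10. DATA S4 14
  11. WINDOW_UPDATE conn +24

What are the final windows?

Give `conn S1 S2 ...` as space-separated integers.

Answer: 100 29 29 59 39

Derivation:
Op 1: conn=51 S1=35 S2=35 S3=35 S4=35 blocked=[]
Op 2: conn=45 S1=29 S2=35 S3=35 S4=35 blocked=[]
Op 3: conn=45 S1=29 S2=35 S3=59 S4=35 blocked=[]
Op 4: conn=75 S1=29 S2=35 S3=59 S4=35 blocked=[]
Op 5: conn=85 S1=29 S2=35 S3=59 S4=35 blocked=[]
Op 6: conn=72 S1=29 S2=22 S3=59 S4=35 blocked=[]
Op 7: conn=72 S1=29 S2=29 S3=59 S4=35 blocked=[]
Op 8: conn=90 S1=29 S2=29 S3=59 S4=35 blocked=[]
Op 9: conn=90 S1=29 S2=29 S3=59 S4=53 blocked=[]
Op 10: conn=76 S1=29 S2=29 S3=59 S4=39 blocked=[]
Op 11: conn=100 S1=29 S2=29 S3=59 S4=39 blocked=[]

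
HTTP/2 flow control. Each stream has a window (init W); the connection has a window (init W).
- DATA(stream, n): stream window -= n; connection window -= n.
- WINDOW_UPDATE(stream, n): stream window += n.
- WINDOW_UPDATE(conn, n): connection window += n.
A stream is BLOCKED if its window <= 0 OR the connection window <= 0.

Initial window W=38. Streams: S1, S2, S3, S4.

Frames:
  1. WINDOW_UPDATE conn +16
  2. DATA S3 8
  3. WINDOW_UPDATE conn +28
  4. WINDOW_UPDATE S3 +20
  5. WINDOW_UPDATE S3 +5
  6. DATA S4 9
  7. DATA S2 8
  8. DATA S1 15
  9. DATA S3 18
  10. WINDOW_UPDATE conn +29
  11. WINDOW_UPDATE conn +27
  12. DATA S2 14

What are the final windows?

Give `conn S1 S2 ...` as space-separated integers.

Answer: 66 23 16 37 29

Derivation:
Op 1: conn=54 S1=38 S2=38 S3=38 S4=38 blocked=[]
Op 2: conn=46 S1=38 S2=38 S3=30 S4=38 blocked=[]
Op 3: conn=74 S1=38 S2=38 S3=30 S4=38 blocked=[]
Op 4: conn=74 S1=38 S2=38 S3=50 S4=38 blocked=[]
Op 5: conn=74 S1=38 S2=38 S3=55 S4=38 blocked=[]
Op 6: conn=65 S1=38 S2=38 S3=55 S4=29 blocked=[]
Op 7: conn=57 S1=38 S2=30 S3=55 S4=29 blocked=[]
Op 8: conn=42 S1=23 S2=30 S3=55 S4=29 blocked=[]
Op 9: conn=24 S1=23 S2=30 S3=37 S4=29 blocked=[]
Op 10: conn=53 S1=23 S2=30 S3=37 S4=29 blocked=[]
Op 11: conn=80 S1=23 S2=30 S3=37 S4=29 blocked=[]
Op 12: conn=66 S1=23 S2=16 S3=37 S4=29 blocked=[]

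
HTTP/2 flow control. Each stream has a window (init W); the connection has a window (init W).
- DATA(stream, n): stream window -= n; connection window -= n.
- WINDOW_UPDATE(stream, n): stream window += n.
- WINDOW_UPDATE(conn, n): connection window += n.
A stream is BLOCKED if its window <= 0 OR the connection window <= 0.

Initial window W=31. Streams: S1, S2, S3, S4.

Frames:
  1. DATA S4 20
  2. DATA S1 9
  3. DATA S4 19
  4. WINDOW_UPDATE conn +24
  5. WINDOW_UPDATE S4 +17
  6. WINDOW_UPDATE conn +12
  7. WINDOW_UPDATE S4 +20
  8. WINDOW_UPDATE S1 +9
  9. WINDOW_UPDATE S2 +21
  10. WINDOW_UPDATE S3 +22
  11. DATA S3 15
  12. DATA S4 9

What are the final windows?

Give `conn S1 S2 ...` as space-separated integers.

Answer: -5 31 52 38 20

Derivation:
Op 1: conn=11 S1=31 S2=31 S3=31 S4=11 blocked=[]
Op 2: conn=2 S1=22 S2=31 S3=31 S4=11 blocked=[]
Op 3: conn=-17 S1=22 S2=31 S3=31 S4=-8 blocked=[1, 2, 3, 4]
Op 4: conn=7 S1=22 S2=31 S3=31 S4=-8 blocked=[4]
Op 5: conn=7 S1=22 S2=31 S3=31 S4=9 blocked=[]
Op 6: conn=19 S1=22 S2=31 S3=31 S4=9 blocked=[]
Op 7: conn=19 S1=22 S2=31 S3=31 S4=29 blocked=[]
Op 8: conn=19 S1=31 S2=31 S3=31 S4=29 blocked=[]
Op 9: conn=19 S1=31 S2=52 S3=31 S4=29 blocked=[]
Op 10: conn=19 S1=31 S2=52 S3=53 S4=29 blocked=[]
Op 11: conn=4 S1=31 S2=52 S3=38 S4=29 blocked=[]
Op 12: conn=-5 S1=31 S2=52 S3=38 S4=20 blocked=[1, 2, 3, 4]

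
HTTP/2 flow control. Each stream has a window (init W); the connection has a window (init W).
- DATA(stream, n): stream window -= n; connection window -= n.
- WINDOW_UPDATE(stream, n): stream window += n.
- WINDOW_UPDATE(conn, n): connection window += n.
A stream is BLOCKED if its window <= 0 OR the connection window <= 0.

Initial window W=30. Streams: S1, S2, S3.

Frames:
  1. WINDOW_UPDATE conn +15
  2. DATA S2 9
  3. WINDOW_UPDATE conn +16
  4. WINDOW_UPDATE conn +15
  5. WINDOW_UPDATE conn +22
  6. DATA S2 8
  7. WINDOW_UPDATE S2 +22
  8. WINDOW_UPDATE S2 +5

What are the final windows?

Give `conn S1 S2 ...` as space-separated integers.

Op 1: conn=45 S1=30 S2=30 S3=30 blocked=[]
Op 2: conn=36 S1=30 S2=21 S3=30 blocked=[]
Op 3: conn=52 S1=30 S2=21 S3=30 blocked=[]
Op 4: conn=67 S1=30 S2=21 S3=30 blocked=[]
Op 5: conn=89 S1=30 S2=21 S3=30 blocked=[]
Op 6: conn=81 S1=30 S2=13 S3=30 blocked=[]
Op 7: conn=81 S1=30 S2=35 S3=30 blocked=[]
Op 8: conn=81 S1=30 S2=40 S3=30 blocked=[]

Answer: 81 30 40 30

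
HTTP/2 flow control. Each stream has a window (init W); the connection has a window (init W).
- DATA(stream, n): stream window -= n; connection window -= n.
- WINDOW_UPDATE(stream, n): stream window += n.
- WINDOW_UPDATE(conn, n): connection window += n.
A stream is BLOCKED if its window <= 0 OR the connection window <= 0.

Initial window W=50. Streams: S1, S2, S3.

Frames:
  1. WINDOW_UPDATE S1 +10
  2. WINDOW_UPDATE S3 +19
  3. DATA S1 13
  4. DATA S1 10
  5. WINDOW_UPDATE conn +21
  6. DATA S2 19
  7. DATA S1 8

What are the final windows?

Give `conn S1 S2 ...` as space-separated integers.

Answer: 21 29 31 69

Derivation:
Op 1: conn=50 S1=60 S2=50 S3=50 blocked=[]
Op 2: conn=50 S1=60 S2=50 S3=69 blocked=[]
Op 3: conn=37 S1=47 S2=50 S3=69 blocked=[]
Op 4: conn=27 S1=37 S2=50 S3=69 blocked=[]
Op 5: conn=48 S1=37 S2=50 S3=69 blocked=[]
Op 6: conn=29 S1=37 S2=31 S3=69 blocked=[]
Op 7: conn=21 S1=29 S2=31 S3=69 blocked=[]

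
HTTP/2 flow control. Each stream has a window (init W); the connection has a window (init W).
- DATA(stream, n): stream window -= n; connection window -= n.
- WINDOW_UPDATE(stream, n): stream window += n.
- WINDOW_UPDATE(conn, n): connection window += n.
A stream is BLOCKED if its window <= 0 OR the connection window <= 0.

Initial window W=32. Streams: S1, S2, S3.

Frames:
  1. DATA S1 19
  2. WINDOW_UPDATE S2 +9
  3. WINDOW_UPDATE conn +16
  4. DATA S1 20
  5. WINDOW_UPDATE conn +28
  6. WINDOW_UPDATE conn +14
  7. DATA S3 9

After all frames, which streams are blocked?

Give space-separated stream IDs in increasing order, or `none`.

Answer: S1

Derivation:
Op 1: conn=13 S1=13 S2=32 S3=32 blocked=[]
Op 2: conn=13 S1=13 S2=41 S3=32 blocked=[]
Op 3: conn=29 S1=13 S2=41 S3=32 blocked=[]
Op 4: conn=9 S1=-7 S2=41 S3=32 blocked=[1]
Op 5: conn=37 S1=-7 S2=41 S3=32 blocked=[1]
Op 6: conn=51 S1=-7 S2=41 S3=32 blocked=[1]
Op 7: conn=42 S1=-7 S2=41 S3=23 blocked=[1]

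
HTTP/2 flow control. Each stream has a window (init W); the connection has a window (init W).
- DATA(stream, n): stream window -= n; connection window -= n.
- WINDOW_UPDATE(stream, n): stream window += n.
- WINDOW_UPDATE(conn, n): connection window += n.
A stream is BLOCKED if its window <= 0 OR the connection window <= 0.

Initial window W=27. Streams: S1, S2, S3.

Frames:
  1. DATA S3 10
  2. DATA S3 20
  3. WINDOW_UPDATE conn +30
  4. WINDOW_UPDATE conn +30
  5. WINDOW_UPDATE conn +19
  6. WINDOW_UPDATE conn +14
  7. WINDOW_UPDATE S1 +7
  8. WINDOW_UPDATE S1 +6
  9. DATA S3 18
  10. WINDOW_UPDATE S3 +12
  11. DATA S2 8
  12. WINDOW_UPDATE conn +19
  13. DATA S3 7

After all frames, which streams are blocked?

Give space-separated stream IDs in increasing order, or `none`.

Op 1: conn=17 S1=27 S2=27 S3=17 blocked=[]
Op 2: conn=-3 S1=27 S2=27 S3=-3 blocked=[1, 2, 3]
Op 3: conn=27 S1=27 S2=27 S3=-3 blocked=[3]
Op 4: conn=57 S1=27 S2=27 S3=-3 blocked=[3]
Op 5: conn=76 S1=27 S2=27 S3=-3 blocked=[3]
Op 6: conn=90 S1=27 S2=27 S3=-3 blocked=[3]
Op 7: conn=90 S1=34 S2=27 S3=-3 blocked=[3]
Op 8: conn=90 S1=40 S2=27 S3=-3 blocked=[3]
Op 9: conn=72 S1=40 S2=27 S3=-21 blocked=[3]
Op 10: conn=72 S1=40 S2=27 S3=-9 blocked=[3]
Op 11: conn=64 S1=40 S2=19 S3=-9 blocked=[3]
Op 12: conn=83 S1=40 S2=19 S3=-9 blocked=[3]
Op 13: conn=76 S1=40 S2=19 S3=-16 blocked=[3]

Answer: S3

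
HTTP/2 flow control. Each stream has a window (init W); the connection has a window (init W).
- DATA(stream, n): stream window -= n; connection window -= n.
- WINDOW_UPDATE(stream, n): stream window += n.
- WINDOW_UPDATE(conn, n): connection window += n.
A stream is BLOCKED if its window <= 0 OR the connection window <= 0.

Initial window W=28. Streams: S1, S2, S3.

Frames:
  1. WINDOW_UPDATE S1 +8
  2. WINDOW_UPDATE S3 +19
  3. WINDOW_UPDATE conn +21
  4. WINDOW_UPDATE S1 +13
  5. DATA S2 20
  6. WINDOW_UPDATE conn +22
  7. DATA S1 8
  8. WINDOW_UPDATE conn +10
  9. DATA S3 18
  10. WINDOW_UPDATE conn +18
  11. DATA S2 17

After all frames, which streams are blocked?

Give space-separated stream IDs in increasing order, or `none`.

Op 1: conn=28 S1=36 S2=28 S3=28 blocked=[]
Op 2: conn=28 S1=36 S2=28 S3=47 blocked=[]
Op 3: conn=49 S1=36 S2=28 S3=47 blocked=[]
Op 4: conn=49 S1=49 S2=28 S3=47 blocked=[]
Op 5: conn=29 S1=49 S2=8 S3=47 blocked=[]
Op 6: conn=51 S1=49 S2=8 S3=47 blocked=[]
Op 7: conn=43 S1=41 S2=8 S3=47 blocked=[]
Op 8: conn=53 S1=41 S2=8 S3=47 blocked=[]
Op 9: conn=35 S1=41 S2=8 S3=29 blocked=[]
Op 10: conn=53 S1=41 S2=8 S3=29 blocked=[]
Op 11: conn=36 S1=41 S2=-9 S3=29 blocked=[2]

Answer: S2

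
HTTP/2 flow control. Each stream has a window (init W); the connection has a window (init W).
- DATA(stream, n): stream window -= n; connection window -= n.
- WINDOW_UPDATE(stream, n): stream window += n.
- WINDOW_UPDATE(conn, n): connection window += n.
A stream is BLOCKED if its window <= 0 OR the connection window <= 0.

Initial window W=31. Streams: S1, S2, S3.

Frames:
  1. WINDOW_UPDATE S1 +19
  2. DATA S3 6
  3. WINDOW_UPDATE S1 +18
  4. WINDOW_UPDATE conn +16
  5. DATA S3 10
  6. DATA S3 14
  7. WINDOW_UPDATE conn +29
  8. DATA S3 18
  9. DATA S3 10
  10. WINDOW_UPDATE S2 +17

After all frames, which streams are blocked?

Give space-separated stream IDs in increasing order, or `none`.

Op 1: conn=31 S1=50 S2=31 S3=31 blocked=[]
Op 2: conn=25 S1=50 S2=31 S3=25 blocked=[]
Op 3: conn=25 S1=68 S2=31 S3=25 blocked=[]
Op 4: conn=41 S1=68 S2=31 S3=25 blocked=[]
Op 5: conn=31 S1=68 S2=31 S3=15 blocked=[]
Op 6: conn=17 S1=68 S2=31 S3=1 blocked=[]
Op 7: conn=46 S1=68 S2=31 S3=1 blocked=[]
Op 8: conn=28 S1=68 S2=31 S3=-17 blocked=[3]
Op 9: conn=18 S1=68 S2=31 S3=-27 blocked=[3]
Op 10: conn=18 S1=68 S2=48 S3=-27 blocked=[3]

Answer: S3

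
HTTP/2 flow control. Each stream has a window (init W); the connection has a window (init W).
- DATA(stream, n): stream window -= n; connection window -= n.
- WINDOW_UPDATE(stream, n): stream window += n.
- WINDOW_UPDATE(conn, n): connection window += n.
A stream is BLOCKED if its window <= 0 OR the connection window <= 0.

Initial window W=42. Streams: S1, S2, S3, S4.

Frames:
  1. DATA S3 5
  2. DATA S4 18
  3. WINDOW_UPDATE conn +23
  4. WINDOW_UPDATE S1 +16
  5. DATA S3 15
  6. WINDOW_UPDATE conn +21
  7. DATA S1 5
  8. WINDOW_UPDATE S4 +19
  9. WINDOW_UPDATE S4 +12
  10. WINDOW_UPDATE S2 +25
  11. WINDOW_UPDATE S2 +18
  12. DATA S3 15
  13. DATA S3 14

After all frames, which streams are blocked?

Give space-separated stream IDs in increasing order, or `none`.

Answer: S3

Derivation:
Op 1: conn=37 S1=42 S2=42 S3=37 S4=42 blocked=[]
Op 2: conn=19 S1=42 S2=42 S3=37 S4=24 blocked=[]
Op 3: conn=42 S1=42 S2=42 S3=37 S4=24 blocked=[]
Op 4: conn=42 S1=58 S2=42 S3=37 S4=24 blocked=[]
Op 5: conn=27 S1=58 S2=42 S3=22 S4=24 blocked=[]
Op 6: conn=48 S1=58 S2=42 S3=22 S4=24 blocked=[]
Op 7: conn=43 S1=53 S2=42 S3=22 S4=24 blocked=[]
Op 8: conn=43 S1=53 S2=42 S3=22 S4=43 blocked=[]
Op 9: conn=43 S1=53 S2=42 S3=22 S4=55 blocked=[]
Op 10: conn=43 S1=53 S2=67 S3=22 S4=55 blocked=[]
Op 11: conn=43 S1=53 S2=85 S3=22 S4=55 blocked=[]
Op 12: conn=28 S1=53 S2=85 S3=7 S4=55 blocked=[]
Op 13: conn=14 S1=53 S2=85 S3=-7 S4=55 blocked=[3]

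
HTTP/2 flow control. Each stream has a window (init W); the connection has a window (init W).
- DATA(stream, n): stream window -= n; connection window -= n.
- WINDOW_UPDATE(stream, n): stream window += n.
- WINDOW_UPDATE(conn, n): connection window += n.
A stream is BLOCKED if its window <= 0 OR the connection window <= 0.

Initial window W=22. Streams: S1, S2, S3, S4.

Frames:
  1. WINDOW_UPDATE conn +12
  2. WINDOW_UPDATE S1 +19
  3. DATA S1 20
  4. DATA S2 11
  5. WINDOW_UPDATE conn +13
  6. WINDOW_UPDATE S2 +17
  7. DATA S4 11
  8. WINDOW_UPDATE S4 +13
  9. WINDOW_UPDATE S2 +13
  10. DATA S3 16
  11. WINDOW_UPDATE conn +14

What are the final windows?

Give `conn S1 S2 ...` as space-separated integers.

Answer: 3 21 41 6 24

Derivation:
Op 1: conn=34 S1=22 S2=22 S3=22 S4=22 blocked=[]
Op 2: conn=34 S1=41 S2=22 S3=22 S4=22 blocked=[]
Op 3: conn=14 S1=21 S2=22 S3=22 S4=22 blocked=[]
Op 4: conn=3 S1=21 S2=11 S3=22 S4=22 blocked=[]
Op 5: conn=16 S1=21 S2=11 S3=22 S4=22 blocked=[]
Op 6: conn=16 S1=21 S2=28 S3=22 S4=22 blocked=[]
Op 7: conn=5 S1=21 S2=28 S3=22 S4=11 blocked=[]
Op 8: conn=5 S1=21 S2=28 S3=22 S4=24 blocked=[]
Op 9: conn=5 S1=21 S2=41 S3=22 S4=24 blocked=[]
Op 10: conn=-11 S1=21 S2=41 S3=6 S4=24 blocked=[1, 2, 3, 4]
Op 11: conn=3 S1=21 S2=41 S3=6 S4=24 blocked=[]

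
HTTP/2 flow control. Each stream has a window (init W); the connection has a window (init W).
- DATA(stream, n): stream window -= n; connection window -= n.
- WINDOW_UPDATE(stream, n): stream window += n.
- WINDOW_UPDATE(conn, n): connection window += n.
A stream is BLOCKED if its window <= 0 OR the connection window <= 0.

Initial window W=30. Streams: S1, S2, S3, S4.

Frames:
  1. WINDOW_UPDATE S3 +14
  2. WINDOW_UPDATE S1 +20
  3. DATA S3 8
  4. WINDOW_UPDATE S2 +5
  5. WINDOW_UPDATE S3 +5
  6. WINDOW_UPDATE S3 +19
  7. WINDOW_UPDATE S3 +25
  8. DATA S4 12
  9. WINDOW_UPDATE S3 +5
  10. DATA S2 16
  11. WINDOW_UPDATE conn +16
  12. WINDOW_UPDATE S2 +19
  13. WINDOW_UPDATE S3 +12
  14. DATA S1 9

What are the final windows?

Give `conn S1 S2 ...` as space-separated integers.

Answer: 1 41 38 102 18

Derivation:
Op 1: conn=30 S1=30 S2=30 S3=44 S4=30 blocked=[]
Op 2: conn=30 S1=50 S2=30 S3=44 S4=30 blocked=[]
Op 3: conn=22 S1=50 S2=30 S3=36 S4=30 blocked=[]
Op 4: conn=22 S1=50 S2=35 S3=36 S4=30 blocked=[]
Op 5: conn=22 S1=50 S2=35 S3=41 S4=30 blocked=[]
Op 6: conn=22 S1=50 S2=35 S3=60 S4=30 blocked=[]
Op 7: conn=22 S1=50 S2=35 S3=85 S4=30 blocked=[]
Op 8: conn=10 S1=50 S2=35 S3=85 S4=18 blocked=[]
Op 9: conn=10 S1=50 S2=35 S3=90 S4=18 blocked=[]
Op 10: conn=-6 S1=50 S2=19 S3=90 S4=18 blocked=[1, 2, 3, 4]
Op 11: conn=10 S1=50 S2=19 S3=90 S4=18 blocked=[]
Op 12: conn=10 S1=50 S2=38 S3=90 S4=18 blocked=[]
Op 13: conn=10 S1=50 S2=38 S3=102 S4=18 blocked=[]
Op 14: conn=1 S1=41 S2=38 S3=102 S4=18 blocked=[]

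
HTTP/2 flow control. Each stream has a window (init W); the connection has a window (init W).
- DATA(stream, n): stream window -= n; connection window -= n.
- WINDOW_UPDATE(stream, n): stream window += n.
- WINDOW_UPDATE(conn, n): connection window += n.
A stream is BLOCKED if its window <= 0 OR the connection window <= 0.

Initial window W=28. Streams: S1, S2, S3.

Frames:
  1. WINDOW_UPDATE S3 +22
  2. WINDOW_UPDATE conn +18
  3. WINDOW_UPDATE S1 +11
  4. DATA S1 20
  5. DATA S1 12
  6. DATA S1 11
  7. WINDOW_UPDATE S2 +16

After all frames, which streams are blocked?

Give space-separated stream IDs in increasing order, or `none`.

Answer: S1

Derivation:
Op 1: conn=28 S1=28 S2=28 S3=50 blocked=[]
Op 2: conn=46 S1=28 S2=28 S3=50 blocked=[]
Op 3: conn=46 S1=39 S2=28 S3=50 blocked=[]
Op 4: conn=26 S1=19 S2=28 S3=50 blocked=[]
Op 5: conn=14 S1=7 S2=28 S3=50 blocked=[]
Op 6: conn=3 S1=-4 S2=28 S3=50 blocked=[1]
Op 7: conn=3 S1=-4 S2=44 S3=50 blocked=[1]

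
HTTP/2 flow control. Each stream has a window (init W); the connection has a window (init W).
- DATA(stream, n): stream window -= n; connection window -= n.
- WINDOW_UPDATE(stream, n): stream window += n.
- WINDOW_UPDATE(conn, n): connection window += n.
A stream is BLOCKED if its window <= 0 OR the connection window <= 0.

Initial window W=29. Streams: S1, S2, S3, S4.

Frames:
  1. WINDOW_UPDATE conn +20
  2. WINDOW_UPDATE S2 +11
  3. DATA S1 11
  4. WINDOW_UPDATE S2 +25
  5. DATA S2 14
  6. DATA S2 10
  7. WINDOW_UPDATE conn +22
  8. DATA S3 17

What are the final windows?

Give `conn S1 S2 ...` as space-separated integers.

Op 1: conn=49 S1=29 S2=29 S3=29 S4=29 blocked=[]
Op 2: conn=49 S1=29 S2=40 S3=29 S4=29 blocked=[]
Op 3: conn=38 S1=18 S2=40 S3=29 S4=29 blocked=[]
Op 4: conn=38 S1=18 S2=65 S3=29 S4=29 blocked=[]
Op 5: conn=24 S1=18 S2=51 S3=29 S4=29 blocked=[]
Op 6: conn=14 S1=18 S2=41 S3=29 S4=29 blocked=[]
Op 7: conn=36 S1=18 S2=41 S3=29 S4=29 blocked=[]
Op 8: conn=19 S1=18 S2=41 S3=12 S4=29 blocked=[]

Answer: 19 18 41 12 29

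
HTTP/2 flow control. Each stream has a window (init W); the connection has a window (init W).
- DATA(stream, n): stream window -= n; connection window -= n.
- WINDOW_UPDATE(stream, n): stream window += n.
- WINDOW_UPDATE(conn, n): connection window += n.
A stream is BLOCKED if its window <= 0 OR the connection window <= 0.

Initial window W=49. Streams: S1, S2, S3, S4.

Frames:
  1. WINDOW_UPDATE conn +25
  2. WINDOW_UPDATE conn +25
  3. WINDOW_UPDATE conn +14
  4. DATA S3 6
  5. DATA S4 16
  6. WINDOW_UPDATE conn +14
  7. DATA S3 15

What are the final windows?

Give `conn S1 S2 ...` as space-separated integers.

Op 1: conn=74 S1=49 S2=49 S3=49 S4=49 blocked=[]
Op 2: conn=99 S1=49 S2=49 S3=49 S4=49 blocked=[]
Op 3: conn=113 S1=49 S2=49 S3=49 S4=49 blocked=[]
Op 4: conn=107 S1=49 S2=49 S3=43 S4=49 blocked=[]
Op 5: conn=91 S1=49 S2=49 S3=43 S4=33 blocked=[]
Op 6: conn=105 S1=49 S2=49 S3=43 S4=33 blocked=[]
Op 7: conn=90 S1=49 S2=49 S3=28 S4=33 blocked=[]

Answer: 90 49 49 28 33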